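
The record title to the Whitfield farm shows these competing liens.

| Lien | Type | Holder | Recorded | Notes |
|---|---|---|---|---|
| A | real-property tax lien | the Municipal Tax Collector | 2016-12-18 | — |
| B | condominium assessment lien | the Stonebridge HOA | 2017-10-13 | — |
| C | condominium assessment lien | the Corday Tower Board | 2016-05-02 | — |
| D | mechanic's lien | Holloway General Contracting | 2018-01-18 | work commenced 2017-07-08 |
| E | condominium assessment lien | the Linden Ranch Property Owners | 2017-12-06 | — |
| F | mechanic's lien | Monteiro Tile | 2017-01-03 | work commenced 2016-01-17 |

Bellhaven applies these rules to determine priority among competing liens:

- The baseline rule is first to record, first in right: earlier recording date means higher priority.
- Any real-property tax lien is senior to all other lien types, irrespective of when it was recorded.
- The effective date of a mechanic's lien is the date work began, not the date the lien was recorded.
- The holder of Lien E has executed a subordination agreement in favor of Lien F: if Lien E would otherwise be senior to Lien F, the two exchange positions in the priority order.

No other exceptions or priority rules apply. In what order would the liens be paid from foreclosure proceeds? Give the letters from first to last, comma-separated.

A, F, C, D, B, E

Effective dates: D is treated as recorded 2017-07-08, the work-commencement date; F relates back to 2016-01-17 (work commenced).
A is a real-property tax lien and takes priority over every other lien.
Ordering the rest by effective date: F (2016-01-17), C (2016-05-02), D (2017-07-08), B (2017-10-13), E (2017-12-06).
E is already junior to F, so the subordination agreement changes nothing.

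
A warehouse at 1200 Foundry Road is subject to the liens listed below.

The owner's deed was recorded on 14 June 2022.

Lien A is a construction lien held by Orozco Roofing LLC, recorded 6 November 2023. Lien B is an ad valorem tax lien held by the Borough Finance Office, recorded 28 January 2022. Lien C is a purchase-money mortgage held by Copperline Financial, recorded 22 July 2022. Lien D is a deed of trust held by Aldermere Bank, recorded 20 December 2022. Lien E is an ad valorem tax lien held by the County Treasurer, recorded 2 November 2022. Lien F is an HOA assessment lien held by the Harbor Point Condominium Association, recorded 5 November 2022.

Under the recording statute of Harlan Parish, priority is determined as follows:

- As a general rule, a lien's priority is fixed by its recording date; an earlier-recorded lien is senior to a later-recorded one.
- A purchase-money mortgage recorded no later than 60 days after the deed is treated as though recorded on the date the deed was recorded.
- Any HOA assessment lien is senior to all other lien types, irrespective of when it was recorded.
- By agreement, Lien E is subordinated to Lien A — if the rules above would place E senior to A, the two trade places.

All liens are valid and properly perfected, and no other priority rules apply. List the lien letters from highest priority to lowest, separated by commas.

F, B, C, A, D, E

Effective dates after the stated exceptions: C relates back to the deed date 14 June 2022.
F, as an HOA assessment lien, has superpriority and ranks first.
Ordering the rest by effective date: B (28 January 2022), C (14 June 2022), E (2 November 2022), D (20 December 2022), A (6 November 2023).
E is senior to A before the subordination, so the two trade places.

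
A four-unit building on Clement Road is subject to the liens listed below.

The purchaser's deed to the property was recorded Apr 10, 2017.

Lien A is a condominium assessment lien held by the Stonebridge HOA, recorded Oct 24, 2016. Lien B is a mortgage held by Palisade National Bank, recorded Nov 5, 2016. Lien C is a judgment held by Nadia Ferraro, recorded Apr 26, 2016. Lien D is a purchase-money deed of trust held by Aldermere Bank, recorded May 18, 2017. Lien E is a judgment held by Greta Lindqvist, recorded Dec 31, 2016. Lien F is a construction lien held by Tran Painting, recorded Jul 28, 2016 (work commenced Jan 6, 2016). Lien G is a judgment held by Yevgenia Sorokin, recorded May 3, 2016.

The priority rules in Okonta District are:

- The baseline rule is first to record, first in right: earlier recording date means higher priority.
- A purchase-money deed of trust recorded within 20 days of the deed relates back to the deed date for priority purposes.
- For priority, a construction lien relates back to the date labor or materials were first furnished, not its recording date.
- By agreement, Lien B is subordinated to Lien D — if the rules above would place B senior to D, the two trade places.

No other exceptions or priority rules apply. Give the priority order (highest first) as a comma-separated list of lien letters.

Adjusting effective dates: D missed the 20-day window (38 days after the deed), so its recording date stands; F is treated as recorded Jan 6, 2016, the work-commencement date.
Sorted by effective date: F (Jan 6, 2016), C (Apr 26, 2016), G (May 3, 2016), A (Oct 24, 2016), B (Nov 5, 2016), E (Dec 31, 2016), D (May 18, 2017).
B would otherwise be senior to D, so under the subordination agreement B and D exchange positions.

F, C, G, A, D, E, B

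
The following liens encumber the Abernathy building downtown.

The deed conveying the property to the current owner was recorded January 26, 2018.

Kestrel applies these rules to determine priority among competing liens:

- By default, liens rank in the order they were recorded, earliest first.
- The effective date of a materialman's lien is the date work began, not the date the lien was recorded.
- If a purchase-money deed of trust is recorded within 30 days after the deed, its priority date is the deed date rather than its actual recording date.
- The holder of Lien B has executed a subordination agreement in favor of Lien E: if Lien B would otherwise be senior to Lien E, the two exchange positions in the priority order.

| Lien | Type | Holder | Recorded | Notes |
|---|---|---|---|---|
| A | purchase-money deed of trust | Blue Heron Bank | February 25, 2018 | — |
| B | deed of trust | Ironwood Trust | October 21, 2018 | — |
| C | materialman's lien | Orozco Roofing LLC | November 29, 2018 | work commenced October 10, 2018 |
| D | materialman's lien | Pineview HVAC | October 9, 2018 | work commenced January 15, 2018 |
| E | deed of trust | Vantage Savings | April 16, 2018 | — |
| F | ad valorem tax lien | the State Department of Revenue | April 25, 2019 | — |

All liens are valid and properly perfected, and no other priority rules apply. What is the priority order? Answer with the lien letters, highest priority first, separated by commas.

First, effective dates: A relates back to the deed date January 26, 2018; C is treated as recorded October 10, 2018, the work-commencement date; D relates back to January 15, 2018 (work commenced).
By effective date, earliest first: D (January 15, 2018), A (January 26, 2018), E (April 16, 2018), C (October 10, 2018), B (October 21, 2018), F (April 25, 2019).
B already ranks below E; the subordination has no effect.

D, A, E, C, B, F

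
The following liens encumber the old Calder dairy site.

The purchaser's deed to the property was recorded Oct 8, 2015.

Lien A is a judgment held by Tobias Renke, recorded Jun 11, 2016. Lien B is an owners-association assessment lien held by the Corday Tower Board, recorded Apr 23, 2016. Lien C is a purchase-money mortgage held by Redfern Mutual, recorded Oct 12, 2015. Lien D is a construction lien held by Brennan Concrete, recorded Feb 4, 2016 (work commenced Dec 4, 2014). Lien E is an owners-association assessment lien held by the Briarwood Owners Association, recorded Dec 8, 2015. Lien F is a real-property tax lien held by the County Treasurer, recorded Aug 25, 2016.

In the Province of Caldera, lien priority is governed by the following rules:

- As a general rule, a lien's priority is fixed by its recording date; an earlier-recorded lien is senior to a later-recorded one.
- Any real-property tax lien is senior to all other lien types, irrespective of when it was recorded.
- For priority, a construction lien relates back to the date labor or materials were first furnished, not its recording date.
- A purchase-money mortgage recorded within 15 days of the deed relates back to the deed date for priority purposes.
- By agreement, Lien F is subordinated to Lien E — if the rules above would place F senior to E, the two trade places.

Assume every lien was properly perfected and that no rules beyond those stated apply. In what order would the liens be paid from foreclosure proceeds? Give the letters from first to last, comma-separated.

E, D, C, F, B, A

Effective dates after the stated exceptions: C's effective date is the deed date, Oct 8, 2015; D's effective date is Dec 4, 2014, when work began.
F is a real-property tax lien and takes priority over every other lien.
Among the remaining liens, by effective date: D (Dec 4, 2014), C (Oct 8, 2015), E (Dec 8, 2015), B (Apr 23, 2016), A (Jun 11, 2016).
F would otherwise be senior to E, so under the subordination agreement F and E exchange positions.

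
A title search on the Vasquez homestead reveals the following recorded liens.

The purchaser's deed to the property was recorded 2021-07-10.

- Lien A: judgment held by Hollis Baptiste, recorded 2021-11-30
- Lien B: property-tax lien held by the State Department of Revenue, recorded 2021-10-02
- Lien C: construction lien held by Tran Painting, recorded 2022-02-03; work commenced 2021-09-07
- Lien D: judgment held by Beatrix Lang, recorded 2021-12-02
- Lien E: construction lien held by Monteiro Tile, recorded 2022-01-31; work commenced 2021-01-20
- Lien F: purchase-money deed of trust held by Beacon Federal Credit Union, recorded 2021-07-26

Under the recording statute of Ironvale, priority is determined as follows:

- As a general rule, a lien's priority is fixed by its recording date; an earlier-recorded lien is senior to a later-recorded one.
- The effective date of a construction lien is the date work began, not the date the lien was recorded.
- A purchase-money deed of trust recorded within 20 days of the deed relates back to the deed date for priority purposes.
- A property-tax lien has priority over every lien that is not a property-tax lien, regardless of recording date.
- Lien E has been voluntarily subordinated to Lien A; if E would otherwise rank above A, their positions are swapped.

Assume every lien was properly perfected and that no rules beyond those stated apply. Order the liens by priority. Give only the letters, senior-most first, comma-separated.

B, A, F, C, E, D

Effective dates: C is treated as recorded 2021-09-07, the work-commencement date; E relates back to 2021-01-20 (work commenced); F relates back to the deed date 2021-07-10.
B is a property-tax lien and takes priority over every other lien.
Among the remaining liens, by effective date: E (2021-01-20), F (2021-07-10), C (2021-09-07), A (2021-11-30), D (2021-12-02).
E would otherwise be senior to A, so under the subordination agreement E and A exchange positions.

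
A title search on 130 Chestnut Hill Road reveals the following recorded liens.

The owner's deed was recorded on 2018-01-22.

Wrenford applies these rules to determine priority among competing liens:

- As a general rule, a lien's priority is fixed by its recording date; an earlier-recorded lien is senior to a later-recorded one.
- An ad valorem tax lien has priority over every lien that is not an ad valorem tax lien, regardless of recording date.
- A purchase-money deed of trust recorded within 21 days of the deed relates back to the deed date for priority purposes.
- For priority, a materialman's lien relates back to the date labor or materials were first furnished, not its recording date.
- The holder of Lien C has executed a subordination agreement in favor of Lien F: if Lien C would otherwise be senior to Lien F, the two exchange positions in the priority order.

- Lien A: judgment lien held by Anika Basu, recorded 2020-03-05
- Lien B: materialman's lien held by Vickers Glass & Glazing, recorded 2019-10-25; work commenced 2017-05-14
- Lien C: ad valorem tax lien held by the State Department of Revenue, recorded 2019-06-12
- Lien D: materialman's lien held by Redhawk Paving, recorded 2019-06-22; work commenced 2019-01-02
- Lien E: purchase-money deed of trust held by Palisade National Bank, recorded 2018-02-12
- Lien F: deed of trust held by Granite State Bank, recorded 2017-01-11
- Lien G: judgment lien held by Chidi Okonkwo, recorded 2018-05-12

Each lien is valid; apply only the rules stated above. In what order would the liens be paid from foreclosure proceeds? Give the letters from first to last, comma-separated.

Effective dates: B is treated as recorded 2017-05-14, the work-commencement date; D relates back to 2019-01-02 (work commenced); E's effective date is the deed date, 2018-01-22.
As an ad valorem tax lien, C is senior to every other lien.
Among the remaining liens, by effective date: F (2017-01-11), B (2017-05-14), E (2018-01-22), G (2018-05-12), D (2019-01-02), A (2020-03-05).
C would otherwise be senior to F, so under the subordination agreement C and F exchange positions.

F, C, B, E, G, D, A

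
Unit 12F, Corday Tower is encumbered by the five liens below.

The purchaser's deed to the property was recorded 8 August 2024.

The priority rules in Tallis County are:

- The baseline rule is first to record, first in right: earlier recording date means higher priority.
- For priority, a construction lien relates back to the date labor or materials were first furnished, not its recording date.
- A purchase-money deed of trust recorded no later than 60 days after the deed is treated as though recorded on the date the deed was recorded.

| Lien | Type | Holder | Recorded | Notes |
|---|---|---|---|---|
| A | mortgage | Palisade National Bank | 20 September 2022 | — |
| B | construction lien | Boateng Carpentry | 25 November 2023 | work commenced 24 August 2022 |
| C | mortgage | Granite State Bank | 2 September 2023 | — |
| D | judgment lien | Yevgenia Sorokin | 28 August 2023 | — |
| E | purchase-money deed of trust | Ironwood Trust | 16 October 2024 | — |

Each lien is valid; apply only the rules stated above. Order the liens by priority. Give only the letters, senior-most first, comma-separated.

B, A, D, C, E

Effective dates after the stated exceptions: B's effective date is 24 August 2022, when work began; E was recorded 69 days after the deed, outside the 60-day window, so it keeps its recording date.
Sorted by effective date: B (24 August 2022), A (20 September 2022), D (28 August 2023), C (2 September 2023), E (16 October 2024).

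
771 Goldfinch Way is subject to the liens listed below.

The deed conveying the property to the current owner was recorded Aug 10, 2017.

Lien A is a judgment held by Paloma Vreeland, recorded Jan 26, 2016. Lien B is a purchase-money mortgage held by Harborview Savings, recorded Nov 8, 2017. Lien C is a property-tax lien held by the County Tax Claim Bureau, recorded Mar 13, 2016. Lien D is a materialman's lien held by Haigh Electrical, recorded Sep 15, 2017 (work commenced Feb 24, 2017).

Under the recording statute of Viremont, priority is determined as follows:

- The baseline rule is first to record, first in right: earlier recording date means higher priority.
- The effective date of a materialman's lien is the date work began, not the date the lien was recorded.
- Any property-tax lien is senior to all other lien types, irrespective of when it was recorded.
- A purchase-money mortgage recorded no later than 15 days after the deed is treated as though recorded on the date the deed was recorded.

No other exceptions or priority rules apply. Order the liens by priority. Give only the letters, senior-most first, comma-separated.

Effective dates after the stated exceptions: B missed the 15-day window (90 days after the deed), so its recording date stands; D is treated as recorded Feb 24, 2017, the work-commencement date.
C is a property-tax lien, so it outranks all other liens regardless of date.
Remaining liens by effective date: A (Jan 26, 2016), D (Feb 24, 2017), B (Nov 8, 2017).

C, A, D, B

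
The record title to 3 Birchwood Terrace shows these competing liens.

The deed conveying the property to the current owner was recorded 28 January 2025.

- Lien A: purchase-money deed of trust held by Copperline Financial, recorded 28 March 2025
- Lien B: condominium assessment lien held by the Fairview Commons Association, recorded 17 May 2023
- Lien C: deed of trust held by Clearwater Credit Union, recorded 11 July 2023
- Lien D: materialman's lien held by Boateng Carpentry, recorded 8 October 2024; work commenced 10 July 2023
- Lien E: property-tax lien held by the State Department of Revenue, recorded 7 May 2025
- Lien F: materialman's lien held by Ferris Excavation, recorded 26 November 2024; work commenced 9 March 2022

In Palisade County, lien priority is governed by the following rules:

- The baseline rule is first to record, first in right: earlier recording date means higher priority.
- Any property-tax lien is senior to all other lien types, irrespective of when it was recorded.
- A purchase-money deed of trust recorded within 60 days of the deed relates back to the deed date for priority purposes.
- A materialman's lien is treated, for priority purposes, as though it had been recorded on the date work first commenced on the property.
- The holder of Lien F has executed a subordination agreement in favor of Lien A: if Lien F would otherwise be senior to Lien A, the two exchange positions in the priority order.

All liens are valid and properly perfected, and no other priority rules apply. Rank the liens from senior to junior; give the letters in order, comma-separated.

Effective dates: A's effective date is the deed date, 28 January 2025; D relates back to 10 July 2023 (work commenced); F relates back to 9 March 2022 (work commenced).
As a property-tax lien, E is senior to every other lien.
Ordering the rest by effective date: F (9 March 2022), B (17 May 2023), D (10 July 2023), C (11 July 2023), A (28 January 2025).
The subordination applies — F was senior to A — so F and A swap.

E, A, B, D, C, F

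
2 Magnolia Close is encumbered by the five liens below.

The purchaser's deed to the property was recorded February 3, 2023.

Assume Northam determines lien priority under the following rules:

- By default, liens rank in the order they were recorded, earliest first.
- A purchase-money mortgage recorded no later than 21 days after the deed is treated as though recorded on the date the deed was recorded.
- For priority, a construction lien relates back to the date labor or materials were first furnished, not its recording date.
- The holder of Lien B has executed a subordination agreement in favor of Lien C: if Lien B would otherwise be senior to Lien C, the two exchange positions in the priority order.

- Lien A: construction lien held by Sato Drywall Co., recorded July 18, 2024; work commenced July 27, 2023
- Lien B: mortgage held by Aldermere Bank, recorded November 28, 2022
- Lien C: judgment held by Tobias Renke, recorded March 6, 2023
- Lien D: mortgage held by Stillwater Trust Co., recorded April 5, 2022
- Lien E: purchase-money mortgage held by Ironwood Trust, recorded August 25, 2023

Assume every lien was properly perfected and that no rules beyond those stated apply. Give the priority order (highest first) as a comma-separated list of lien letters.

D, C, B, A, E

First, effective dates: A relates back to July 27, 2023 (work commenced); E missed the 21-day window (203 days after the deed), so its recording date stands.
By effective date: D (April 5, 2022), B (November 28, 2022), C (March 6, 2023), A (July 27, 2023), E (August 25, 2023).
B would otherwise be senior to C, so under the subordination agreement B and C exchange positions.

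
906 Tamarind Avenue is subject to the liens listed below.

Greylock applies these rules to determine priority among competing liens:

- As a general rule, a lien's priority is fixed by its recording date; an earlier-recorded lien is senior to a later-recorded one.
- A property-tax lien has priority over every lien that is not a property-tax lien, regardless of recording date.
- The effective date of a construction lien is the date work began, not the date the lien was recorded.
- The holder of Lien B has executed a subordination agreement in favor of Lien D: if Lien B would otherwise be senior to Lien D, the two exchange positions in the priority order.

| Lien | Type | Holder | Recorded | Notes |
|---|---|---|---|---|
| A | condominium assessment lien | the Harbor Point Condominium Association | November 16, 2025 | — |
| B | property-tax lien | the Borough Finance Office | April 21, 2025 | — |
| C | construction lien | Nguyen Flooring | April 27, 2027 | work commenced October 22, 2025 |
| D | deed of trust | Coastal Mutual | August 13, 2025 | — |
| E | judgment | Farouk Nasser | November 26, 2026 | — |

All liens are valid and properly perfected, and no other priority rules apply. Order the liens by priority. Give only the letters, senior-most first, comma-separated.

First, effective dates: C's effective date is October 22, 2025, when work began.
As a property-tax lien, B is senior to every other lien.
The other liens, earliest effective date first: D (August 13, 2025), C (October 22, 2025), A (November 16, 2025), E (November 26, 2026).
B is senior to D before the subordination, so the two trade places.

D, B, C, A, E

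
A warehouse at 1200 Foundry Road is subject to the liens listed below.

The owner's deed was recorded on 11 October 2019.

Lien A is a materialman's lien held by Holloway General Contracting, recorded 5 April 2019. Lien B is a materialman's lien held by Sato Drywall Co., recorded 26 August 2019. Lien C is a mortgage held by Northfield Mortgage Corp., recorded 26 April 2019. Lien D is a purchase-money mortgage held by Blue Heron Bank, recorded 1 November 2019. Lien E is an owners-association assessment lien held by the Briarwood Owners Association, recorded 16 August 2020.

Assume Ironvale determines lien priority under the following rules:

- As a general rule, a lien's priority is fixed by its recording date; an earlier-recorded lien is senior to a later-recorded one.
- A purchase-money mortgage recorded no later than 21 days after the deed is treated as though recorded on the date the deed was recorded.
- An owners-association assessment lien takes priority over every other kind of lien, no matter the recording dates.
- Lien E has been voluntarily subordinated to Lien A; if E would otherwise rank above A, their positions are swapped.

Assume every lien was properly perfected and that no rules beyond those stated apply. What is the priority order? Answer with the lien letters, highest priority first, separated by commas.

Adjusting effective dates: D was recorded within the 21-day window, so its effective date is the deed date 11 October 2019.
E, as an owners-association assessment lien, has superpriority and ranks first.
Among the remaining liens, by effective date: A (5 April 2019), C (26 April 2019), B (26 August 2019), D (11 October 2019).
Because E would otherwise rank above A, the subordination swaps them.

A, E, C, B, D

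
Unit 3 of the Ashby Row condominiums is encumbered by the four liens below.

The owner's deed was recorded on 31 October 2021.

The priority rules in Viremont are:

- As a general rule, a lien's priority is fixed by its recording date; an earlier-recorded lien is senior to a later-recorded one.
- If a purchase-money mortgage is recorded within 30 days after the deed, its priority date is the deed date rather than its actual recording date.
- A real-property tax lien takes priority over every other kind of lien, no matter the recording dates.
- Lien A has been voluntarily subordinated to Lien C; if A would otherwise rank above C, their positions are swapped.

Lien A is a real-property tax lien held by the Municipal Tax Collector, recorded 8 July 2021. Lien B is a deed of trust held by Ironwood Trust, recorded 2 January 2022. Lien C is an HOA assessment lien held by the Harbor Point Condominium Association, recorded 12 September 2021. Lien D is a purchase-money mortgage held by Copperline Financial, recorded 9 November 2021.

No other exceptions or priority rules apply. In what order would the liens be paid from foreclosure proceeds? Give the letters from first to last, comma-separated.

C, A, D, B

Effective dates after the stated exceptions: D was recorded within the 30-day window, so its effective date is the deed date 31 October 2021.
A, as a real-property tax lien, has superpriority and ranks first.
Remaining liens by effective date: C (12 September 2021), D (31 October 2021), B (2 January 2022).
The subordination applies — A was senior to C — so A and C swap.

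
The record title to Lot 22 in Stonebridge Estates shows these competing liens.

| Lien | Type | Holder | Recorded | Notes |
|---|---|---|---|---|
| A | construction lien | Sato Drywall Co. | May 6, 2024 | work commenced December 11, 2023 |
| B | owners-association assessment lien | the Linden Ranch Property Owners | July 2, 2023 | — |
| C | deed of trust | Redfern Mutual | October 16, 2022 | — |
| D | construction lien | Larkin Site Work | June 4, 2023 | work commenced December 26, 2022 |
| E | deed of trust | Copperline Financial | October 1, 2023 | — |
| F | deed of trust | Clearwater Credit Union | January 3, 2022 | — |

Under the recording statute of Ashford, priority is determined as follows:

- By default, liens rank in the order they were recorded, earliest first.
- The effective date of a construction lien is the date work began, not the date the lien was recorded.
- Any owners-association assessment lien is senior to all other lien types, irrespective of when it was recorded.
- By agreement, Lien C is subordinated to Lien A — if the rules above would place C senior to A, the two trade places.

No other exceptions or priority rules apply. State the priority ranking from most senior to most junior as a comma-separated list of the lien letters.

B, F, A, D, E, C

Effective dates: A is treated as recorded December 11, 2023, the work-commencement date; D's effective date is December 26, 2022, when work began.
B is an owners-association assessment lien and takes priority over every other lien.
The other liens, earliest effective date first: F (January 3, 2022), C (October 16, 2022), D (December 26, 2022), E (October 1, 2023), A (December 11, 2023).
The subordination applies — C was senior to A — so C and A swap.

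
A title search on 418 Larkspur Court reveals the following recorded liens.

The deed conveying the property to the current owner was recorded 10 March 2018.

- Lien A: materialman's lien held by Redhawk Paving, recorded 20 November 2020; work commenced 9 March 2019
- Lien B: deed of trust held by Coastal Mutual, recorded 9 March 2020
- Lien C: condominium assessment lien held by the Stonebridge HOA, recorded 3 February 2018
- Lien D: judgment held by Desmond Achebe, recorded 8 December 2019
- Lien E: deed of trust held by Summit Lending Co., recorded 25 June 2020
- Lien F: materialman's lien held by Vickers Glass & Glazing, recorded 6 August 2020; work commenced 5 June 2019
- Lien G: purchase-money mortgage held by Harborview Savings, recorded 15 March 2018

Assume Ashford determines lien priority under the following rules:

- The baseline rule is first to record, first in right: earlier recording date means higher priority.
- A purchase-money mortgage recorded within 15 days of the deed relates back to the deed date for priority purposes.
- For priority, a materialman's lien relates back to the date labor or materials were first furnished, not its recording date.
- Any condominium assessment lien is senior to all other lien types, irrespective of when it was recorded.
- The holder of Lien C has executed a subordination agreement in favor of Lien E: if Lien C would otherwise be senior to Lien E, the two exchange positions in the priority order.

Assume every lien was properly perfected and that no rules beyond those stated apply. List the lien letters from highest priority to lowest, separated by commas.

First, effective dates: A relates back to 9 March 2019 (work commenced); F relates back to 5 June 2019 (work commenced); G was recorded within the 15-day window, so its effective date is the deed date 10 March 2018.
C, as a condominium assessment lien, has superpriority and ranks first.
Remaining liens by effective date: G (10 March 2018), A (9 March 2019), F (5 June 2019), D (8 December 2019), B (9 March 2020), E (25 June 2020).
Because C would otherwise rank above E, the subordination swaps them.

E, G, A, F, D, B, C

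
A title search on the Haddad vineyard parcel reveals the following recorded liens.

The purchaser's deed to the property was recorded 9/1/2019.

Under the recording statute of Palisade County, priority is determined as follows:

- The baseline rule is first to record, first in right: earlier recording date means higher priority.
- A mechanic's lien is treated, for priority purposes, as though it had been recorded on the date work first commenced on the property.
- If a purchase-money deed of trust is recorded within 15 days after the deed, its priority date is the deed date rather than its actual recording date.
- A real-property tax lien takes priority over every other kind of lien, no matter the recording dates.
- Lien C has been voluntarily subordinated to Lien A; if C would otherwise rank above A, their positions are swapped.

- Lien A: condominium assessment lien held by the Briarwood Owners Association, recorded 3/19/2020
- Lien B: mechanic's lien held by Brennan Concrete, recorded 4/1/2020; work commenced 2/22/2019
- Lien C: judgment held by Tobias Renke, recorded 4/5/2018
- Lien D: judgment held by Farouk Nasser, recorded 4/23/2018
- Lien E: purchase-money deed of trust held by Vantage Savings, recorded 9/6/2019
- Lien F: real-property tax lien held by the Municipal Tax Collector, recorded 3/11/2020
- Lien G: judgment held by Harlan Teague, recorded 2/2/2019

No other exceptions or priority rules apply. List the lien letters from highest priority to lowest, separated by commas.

F, A, D, G, B, E, C

Effective dates after the stated exceptions: B's effective date is 2/22/2019, when work began; E's effective date is the deed date, 9/1/2019.
As a real-property tax lien, F is senior to every other lien.
Ordering the rest by effective date: C (4/5/2018), D (4/23/2018), G (2/2/2019), B (2/22/2019), E (9/1/2019), A (3/19/2020).
C would otherwise be senior to A, so under the subordination agreement C and A exchange positions.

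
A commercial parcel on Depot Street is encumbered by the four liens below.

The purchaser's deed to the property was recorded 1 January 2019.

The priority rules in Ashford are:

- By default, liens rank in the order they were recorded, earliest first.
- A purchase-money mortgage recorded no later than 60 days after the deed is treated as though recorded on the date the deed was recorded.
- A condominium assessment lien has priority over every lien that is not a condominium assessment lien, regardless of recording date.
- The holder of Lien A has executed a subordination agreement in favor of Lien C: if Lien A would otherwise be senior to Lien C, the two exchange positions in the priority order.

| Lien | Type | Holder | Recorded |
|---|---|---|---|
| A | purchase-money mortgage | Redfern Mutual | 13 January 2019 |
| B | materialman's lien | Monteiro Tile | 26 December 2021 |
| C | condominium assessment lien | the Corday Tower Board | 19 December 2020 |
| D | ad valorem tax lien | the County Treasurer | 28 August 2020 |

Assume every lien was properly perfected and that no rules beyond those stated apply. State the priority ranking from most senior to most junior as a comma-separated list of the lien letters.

C, A, D, B

Adjusting effective dates: A was recorded within the 60-day window, so its effective date is the deed date 1 January 2019.
C, as a condominium assessment lien, has superpriority and ranks first.
Remaining liens by effective date: A (1 January 2019), D (28 August 2020), B (26 December 2021).
A is already junior to C, so the subordination agreement changes nothing.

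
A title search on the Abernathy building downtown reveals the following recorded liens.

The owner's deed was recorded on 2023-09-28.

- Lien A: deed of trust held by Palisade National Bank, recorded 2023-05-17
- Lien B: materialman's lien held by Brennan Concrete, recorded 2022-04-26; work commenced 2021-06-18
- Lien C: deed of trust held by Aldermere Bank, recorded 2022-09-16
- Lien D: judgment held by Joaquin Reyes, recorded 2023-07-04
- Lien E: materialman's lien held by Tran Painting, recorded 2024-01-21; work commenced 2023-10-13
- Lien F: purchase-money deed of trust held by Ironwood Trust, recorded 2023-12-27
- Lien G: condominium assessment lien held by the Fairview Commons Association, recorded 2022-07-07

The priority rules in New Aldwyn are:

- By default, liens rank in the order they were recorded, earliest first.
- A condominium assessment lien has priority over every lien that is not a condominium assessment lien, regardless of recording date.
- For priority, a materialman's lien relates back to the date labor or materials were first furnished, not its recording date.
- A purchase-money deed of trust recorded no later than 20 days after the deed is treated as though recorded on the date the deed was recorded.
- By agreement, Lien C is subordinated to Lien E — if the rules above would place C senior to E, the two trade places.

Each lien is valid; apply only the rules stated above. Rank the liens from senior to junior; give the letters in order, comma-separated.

First, effective dates: B relates back to 2021-06-18 (work commenced); E's effective date is 2023-10-13, when work began; F was recorded 90 days after the deed, outside the 20-day window, so it keeps its recording date.
G, as a condominium assessment lien, has superpriority and ranks first.
The other liens, earliest effective date first: B (2021-06-18), C (2022-09-16), A (2023-05-17), D (2023-07-04), E (2023-10-13), F (2023-12-27).
C is senior to E before the subordination, so the two trade places.

G, B, E, A, D, C, F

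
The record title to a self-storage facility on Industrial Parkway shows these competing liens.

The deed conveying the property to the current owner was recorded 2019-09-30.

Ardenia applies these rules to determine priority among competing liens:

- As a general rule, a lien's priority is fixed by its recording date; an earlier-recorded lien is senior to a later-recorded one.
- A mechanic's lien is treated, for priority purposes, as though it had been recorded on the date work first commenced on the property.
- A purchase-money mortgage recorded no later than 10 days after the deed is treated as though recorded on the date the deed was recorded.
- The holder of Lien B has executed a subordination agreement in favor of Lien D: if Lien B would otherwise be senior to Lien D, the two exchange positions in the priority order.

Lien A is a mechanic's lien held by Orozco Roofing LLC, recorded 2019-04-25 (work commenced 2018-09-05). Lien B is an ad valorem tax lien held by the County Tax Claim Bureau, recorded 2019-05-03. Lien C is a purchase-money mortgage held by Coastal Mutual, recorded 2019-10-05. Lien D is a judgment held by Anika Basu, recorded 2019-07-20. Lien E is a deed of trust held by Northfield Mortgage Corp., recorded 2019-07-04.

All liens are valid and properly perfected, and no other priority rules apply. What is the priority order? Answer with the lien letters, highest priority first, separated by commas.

A, D, E, B, C

Effective dates: A is treated as recorded 2018-09-05, the work-commencement date; C's effective date is the deed date, 2019-09-30.
Ordering by effective date: A (2018-09-05), B (2019-05-03), E (2019-07-04), D (2019-07-20), C (2019-09-30).
B is senior to D before the subordination, so the two trade places.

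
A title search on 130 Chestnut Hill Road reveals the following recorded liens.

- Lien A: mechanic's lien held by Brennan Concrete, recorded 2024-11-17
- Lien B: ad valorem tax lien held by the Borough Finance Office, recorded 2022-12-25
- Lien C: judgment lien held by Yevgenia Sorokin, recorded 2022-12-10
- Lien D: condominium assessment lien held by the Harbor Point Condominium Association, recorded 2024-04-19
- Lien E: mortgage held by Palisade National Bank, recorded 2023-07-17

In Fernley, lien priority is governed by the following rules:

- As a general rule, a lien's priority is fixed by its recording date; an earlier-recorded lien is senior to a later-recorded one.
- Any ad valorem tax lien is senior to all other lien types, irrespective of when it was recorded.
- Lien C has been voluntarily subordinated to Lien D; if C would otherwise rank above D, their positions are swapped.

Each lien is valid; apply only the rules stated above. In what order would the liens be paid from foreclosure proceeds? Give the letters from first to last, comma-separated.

B is an ad valorem tax lien, so it outranks all other liens regardless of date.
Among the remaining liens, by effective date: C (2022-12-10), E (2023-07-17), D (2024-04-19), A (2024-11-17).
C is senior to D before the subordination, so the two trade places.

B, D, E, C, A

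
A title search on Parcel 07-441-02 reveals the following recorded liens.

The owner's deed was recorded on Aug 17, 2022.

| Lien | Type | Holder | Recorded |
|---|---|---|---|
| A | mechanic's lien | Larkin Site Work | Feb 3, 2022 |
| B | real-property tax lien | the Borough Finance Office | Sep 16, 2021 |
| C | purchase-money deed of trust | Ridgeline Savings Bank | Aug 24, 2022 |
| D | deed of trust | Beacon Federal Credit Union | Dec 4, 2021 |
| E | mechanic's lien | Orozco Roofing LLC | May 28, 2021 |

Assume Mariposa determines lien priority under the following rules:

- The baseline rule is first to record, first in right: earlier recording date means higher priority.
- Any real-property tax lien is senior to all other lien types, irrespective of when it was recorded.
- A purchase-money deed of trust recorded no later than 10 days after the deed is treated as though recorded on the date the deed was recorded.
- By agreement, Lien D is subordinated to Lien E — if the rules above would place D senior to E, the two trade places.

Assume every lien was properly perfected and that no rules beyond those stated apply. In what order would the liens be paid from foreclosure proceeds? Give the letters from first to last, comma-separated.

Effective dates after the stated exceptions: C's effective date is the deed date, Aug 17, 2022.
As a real-property tax lien, B is senior to every other lien.
Ordering the rest by effective date: E (May 28, 2021), D (Dec 4, 2021), A (Feb 3, 2022), C (Aug 17, 2022).
D already ranks below E; the subordination has no effect.

B, E, D, A, C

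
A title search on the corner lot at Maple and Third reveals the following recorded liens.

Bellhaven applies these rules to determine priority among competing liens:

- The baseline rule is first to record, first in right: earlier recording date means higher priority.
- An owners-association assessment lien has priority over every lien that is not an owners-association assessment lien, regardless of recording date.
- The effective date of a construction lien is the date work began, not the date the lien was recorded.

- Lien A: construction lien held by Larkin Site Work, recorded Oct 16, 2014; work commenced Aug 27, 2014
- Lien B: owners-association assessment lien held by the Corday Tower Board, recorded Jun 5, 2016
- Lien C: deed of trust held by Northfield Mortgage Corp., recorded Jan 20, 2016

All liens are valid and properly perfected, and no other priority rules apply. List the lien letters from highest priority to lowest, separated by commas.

Adjusting effective dates: A's effective date is Aug 27, 2014, when work began.
B is an owners-association assessment lien and takes priority over every other lien.
The other liens, earliest effective date first: A (Aug 27, 2014), C (Jan 20, 2016).

B, A, C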